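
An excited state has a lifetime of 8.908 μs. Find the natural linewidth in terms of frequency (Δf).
8.933 kHz

Using the energy-time uncertainty principle and E = hf:
ΔEΔt ≥ ℏ/2
hΔf·Δt ≥ ℏ/2

The minimum frequency uncertainty is:
Δf = ℏ/(2hτ) = 1/(4πτ)
Δf = 1/(4π × 8.908e-06 s)
Δf = 8.933e+03 Hz = 8.933 kHz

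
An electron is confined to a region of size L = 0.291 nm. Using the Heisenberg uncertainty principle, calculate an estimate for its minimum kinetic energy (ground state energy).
112.480 meV

Using the uncertainty principle to estimate ground state energy:

1. The position uncertainty is approximately the confinement size:
   Δx ≈ L = 2.910e-10 m

2. From ΔxΔp ≥ ℏ/2, the minimum momentum uncertainty is:
   Δp ≈ ℏ/(2L) = 1.812e-25 kg·m/s

3. The kinetic energy is approximately:
   KE ≈ (Δp)²/(2m) = (1.812e-25)²/(2 × 9.109e-31 kg)
   KE ≈ 1.802e-20 J = 112.480 meV

This is an order-of-magnitude estimate of the ground state energy.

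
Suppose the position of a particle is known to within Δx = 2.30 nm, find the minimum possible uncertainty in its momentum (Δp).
2.293 × 10^-26 kg·m/s

Using the Heisenberg uncertainty principle:
ΔxΔp ≥ ℏ/2

The minimum uncertainty in momentum is:
Δp_min = ℏ/(2Δx)
Δp_min = (1.055e-34 J·s) / (2 × 2.300e-09 m)
Δp_min = 2.293e-26 kg·m/s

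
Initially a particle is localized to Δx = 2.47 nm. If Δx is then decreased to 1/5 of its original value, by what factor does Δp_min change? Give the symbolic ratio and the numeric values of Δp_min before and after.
Original Δp_min = 2.135 × 10^-26 kg·m/s; new Δp'_min = 1.067 × 10^-25 kg·m/s; ratio Δp'_min/Δp_min = 5.

From the uncertainty principle ΔxΔp ≥ ℏ/2, the minimum momentum uncertainty is Δp_min = ℏ/(2Δx).

Original (Δx = 2.47 nm = 2.470e-09 m):
Δp_min = (1.055e-34 J·s)/(2 × 2.470e-09 m) = 2.135e-26 kg·m/s

When Δx → (1/5)Δx:
Δp'_min = ℏ/(2 × (1/5)Δx) = 5 × ℏ/(2Δx) = 5 × Δp_min
Δp'_min = 5 × 2.135e-26 kg·m/s = 1.067e-25 kg·m/s

Since Δp_min ∝ 1/Δx, when Δx is decreased to 1/5 of its original value, Δp_min increases to 5 times its original value.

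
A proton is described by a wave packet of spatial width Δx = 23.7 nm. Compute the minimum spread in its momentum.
2.225 × 10^-27 kg·m/s

For a wave packet, the spatial width Δx and momentum spread Δp are related by the uncertainty principle:
ΔxΔp ≥ ℏ/2

The minimum momentum spread is:
Δp_min = ℏ/(2Δx)
Δp_min = (1.055e-34 J·s) / (2 × 2.370e-08 m)
Δp_min = 2.225e-27 kg·m/s

A wave packet cannot have both a well-defined position and well-defined momentum.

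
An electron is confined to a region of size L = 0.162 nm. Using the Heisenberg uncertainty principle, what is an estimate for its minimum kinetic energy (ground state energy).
362.938 meV

Using the uncertainty principle to estimate ground state energy:

1. The position uncertainty is approximately the confinement size:
   Δx ≈ L = 1.620e-10 m

2. From ΔxΔp ≥ ℏ/2, the minimum momentum uncertainty is:
   Δp ≈ ℏ/(2L) = 3.255e-25 kg·m/s

3. The kinetic energy is approximately:
   KE ≈ (Δp)²/(2m) = (3.255e-25)²/(2 × 9.109e-31 kg)
   KE ≈ 5.815e-20 J = 362.938 meV

This is an order-of-magnitude estimate of the ground state energy.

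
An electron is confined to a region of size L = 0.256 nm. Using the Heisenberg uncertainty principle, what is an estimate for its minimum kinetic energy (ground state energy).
145.339 meV

Using the uncertainty principle to estimate ground state energy:

1. The position uncertainty is approximately the confinement size:
   Δx ≈ L = 2.560e-10 m

2. From ΔxΔp ≥ ℏ/2, the minimum momentum uncertainty is:
   Δp ≈ ℏ/(2L) = 2.060e-25 kg·m/s

3. The kinetic energy is approximately:
   KE ≈ (Δp)²/(2m) = (2.060e-25)²/(2 × 9.109e-31 kg)
   KE ≈ 2.329e-20 J = 145.339 meV

This is an order-of-magnitude estimate of the ground state energy.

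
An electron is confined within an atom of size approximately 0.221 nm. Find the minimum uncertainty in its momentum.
2.386 × 10^-25 kg·m/s

Using the Heisenberg uncertainty principle:
ΔxΔp ≥ ℏ/2

With Δx ≈ L = 2.210e-10 m (the confinement size):
Δp_min = ℏ/(2Δx)
Δp_min = (1.055e-34 J·s) / (2 × 2.210e-10 m)
Δp_min = 2.386e-25 kg·m/s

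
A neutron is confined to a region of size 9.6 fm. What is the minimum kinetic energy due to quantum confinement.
56.210 keV

Using the uncertainty principle:

1. Position uncertainty: Δx ≈ 9.600e-15 m
2. Minimum momentum uncertainty: Δp = ℏ/(2Δx) = 5.493e-21 kg·m/s
3. Minimum kinetic energy:
   KE = (Δp)²/(2m) = (5.493e-21)²/(2 × 1.675e-27 kg)
   KE = 9.006e-15 J = 56.210 keV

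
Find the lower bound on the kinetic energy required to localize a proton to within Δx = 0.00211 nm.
1.165 eV

Localizing a particle requires giving it sufficient momentum uncertainty:

1. From uncertainty principle: Δp ≥ ℏ/(2Δx)
   Δp_min = (1.055e-34 J·s) / (2 × 2.110e-12 m)
   Δp_min = 2.499e-23 kg·m/s

2. This momentum uncertainty corresponds to kinetic energy:
   KE ≈ (Δp)²/(2m) = (2.499e-23)²/(2 × 1.673e-27 kg)
   KE = 1.867e-19 J = 1.165 eV

Tighter localization requires more energy.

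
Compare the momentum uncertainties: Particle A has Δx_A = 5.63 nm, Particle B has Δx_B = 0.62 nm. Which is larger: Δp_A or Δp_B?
Particle B has the larger minimum momentum uncertainty, by a factor of 9.08.

For each particle, the minimum momentum uncertainty is Δp_min = ℏ/(2Δx):

Particle A: Δp_A = ℏ/(2×5.630e-09 m) = 9.366e-27 kg·m/s
Particle B: Δp_B = ℏ/(2×6.200e-10 m) = 8.505e-26 kg·m/s

Ratio: Δp_B/Δp_A = 9.08

Since Δp_min ∝ 1/Δx, the particle with smaller position uncertainty (B) has larger momentum uncertainty.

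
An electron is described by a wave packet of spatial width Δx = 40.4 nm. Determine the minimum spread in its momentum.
1.305 × 10^-27 kg·m/s

For a wave packet, the spatial width Δx and momentum spread Δp are related by the uncertainty principle:
ΔxΔp ≥ ℏ/2

The minimum momentum spread is:
Δp_min = ℏ/(2Δx)
Δp_min = (1.055e-34 J·s) / (2 × 4.040e-08 m)
Δp_min = 1.305e-27 kg·m/s

A wave packet cannot have both a well-defined position and well-defined momentum.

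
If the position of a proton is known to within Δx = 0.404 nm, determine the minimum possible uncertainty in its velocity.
78.031 m/s

Using the Heisenberg uncertainty principle and Δp = mΔv:
ΔxΔp ≥ ℏ/2
Δx(mΔv) ≥ ℏ/2

The minimum uncertainty in velocity is:
Δv_min = ℏ/(2mΔx)
Δv_min = (1.055e-34 J·s) / (2 × 1.673e-27 kg × 4.040e-10 m)
Δv_min = 7.803e+01 m/s = 78.031 m/s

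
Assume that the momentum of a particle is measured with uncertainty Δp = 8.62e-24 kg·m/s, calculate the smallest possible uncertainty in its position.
6.117 pm

Using the Heisenberg uncertainty principle:
ΔxΔp ≥ ℏ/2

The minimum uncertainty in position is:
Δx_min = ℏ/(2Δp)
Δx_min = (1.055e-34 J·s) / (2 × 8.620e-24 kg·m/s)
Δx_min = 6.117e-12 m = 6.117 pm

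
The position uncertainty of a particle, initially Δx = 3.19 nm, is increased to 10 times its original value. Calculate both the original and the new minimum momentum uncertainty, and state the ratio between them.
Original Δp_min = 1.653 × 10^-26 kg·m/s; new Δp'_min = 1.653 × 10^-27 kg·m/s; ratio Δp'_min/Δp_min = 1/10.

From the uncertainty principle ΔxΔp ≥ ℏ/2, the minimum momentum uncertainty is Δp_min = ℏ/(2Δx).

Original (Δx = 3.19 nm = 3.190e-09 m):
Δp_min = (1.055e-34 J·s)/(2 × 3.190e-09 m) = 1.653e-26 kg·m/s

When Δx → 10Δx:
Δp'_min = ℏ/(2 × 10Δx) = (1/10) × ℏ/(2Δx) = (1/10) × Δp_min
Δp'_min = 1/10 × 1.653e-26 kg·m/s = 1.653e-27 kg·m/s

Since Δp_min ∝ 1/Δx, when Δx is increased to 10 times its original value, Δp_min decreases to 1/10 of its original value.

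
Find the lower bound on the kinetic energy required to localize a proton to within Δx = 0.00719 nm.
100.345 meV

Localizing a particle requires giving it sufficient momentum uncertainty:

1. From uncertainty principle: Δp ≥ ℏ/(2Δx)
   Δp_min = (1.055e-34 J·s) / (2 × 7.190e-12 m)
   Δp_min = 7.334e-24 kg·m/s

2. This momentum uncertainty corresponds to kinetic energy:
   KE ≈ (Δp)²/(2m) = (7.334e-24)²/(2 × 1.673e-27 kg)
   KE = 1.608e-20 J = 100.345 meV

Tighter localization requires more energy.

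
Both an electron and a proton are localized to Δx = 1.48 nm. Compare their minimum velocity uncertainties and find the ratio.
The electron has the larger minimum velocity uncertainty, by a ratio of 1836.2.

For both particles, Δp_min = ℏ/(2Δx) = 3.563e-26 kg·m/s (same for both).

The velocity uncertainty is Δv = Δp/m:
- electron: Δv = 3.563e-26 / 9.109e-31 = 3.911e+04 m/s = 39.111 km/s
- proton: Δv = 3.563e-26 / 1.673e-27 = 2.130e+01 m/s = 21.300 m/s

Ratio: 3.911e+04 / 2.130e+01 = 1836.2

The lighter particle has larger velocity uncertainty because Δv ∝ 1/m.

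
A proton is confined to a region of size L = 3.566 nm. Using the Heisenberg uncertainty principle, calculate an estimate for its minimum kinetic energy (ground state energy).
407.935 neV

Using the uncertainty principle to estimate ground state energy:

1. The position uncertainty is approximately the confinement size:
   Δx ≈ L = 3.566e-09 m

2. From ΔxΔp ≥ ℏ/2, the minimum momentum uncertainty is:
   Δp ≈ ℏ/(2L) = 1.479e-26 kg·m/s

3. The kinetic energy is approximately:
   KE ≈ (Δp)²/(2m) = (1.479e-26)²/(2 × 1.673e-27 kg)
   KE ≈ 6.536e-26 J = 407.935 neV

This is an order-of-magnitude estimate of the ground state energy.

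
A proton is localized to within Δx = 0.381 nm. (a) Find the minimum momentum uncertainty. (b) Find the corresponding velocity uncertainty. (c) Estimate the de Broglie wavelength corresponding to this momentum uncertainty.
(a) Δp_min = 1.384 × 10^-25 kg·m/s
(b) Δv_min = 82.742 m/s
(c) λ_dB = 4.788 nm

Step-by-step:

(a) From the uncertainty principle:
Δp_min = ℏ/(2Δx) = (1.055e-34 J·s)/(2 × 3.810e-10 m) = 1.384e-25 kg·m/s

(b) The velocity uncertainty:
Δv = Δp/m = (1.384e-25 kg·m/s)/(1.673e-27 kg) = 8.274e+01 m/s = 82.742 m/s

(c) The de Broglie wavelength for this momentum:
λ = h/p = (6.626e-34 J·s)/(1.384e-25 kg·m/s) = 4.788e-09 m = 4.788 nm

Note: The de Broglie wavelength is comparable to the localization size, as expected from wave-particle duality.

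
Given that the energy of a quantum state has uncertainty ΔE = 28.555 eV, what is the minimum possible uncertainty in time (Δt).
11.525 as

Using the energy-time uncertainty principle:
ΔEΔt ≥ ℏ/2

The minimum uncertainty in time is:
Δt_min = ℏ/(2ΔE)
Δt_min = (1.055e-34 J·s) / (2 × 4.575e-18 J)
Δt_min = 1.153e-17 s = 11.525 as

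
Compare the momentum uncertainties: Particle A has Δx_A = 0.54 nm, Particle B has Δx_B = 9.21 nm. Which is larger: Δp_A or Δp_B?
Particle A has the larger minimum momentum uncertainty, by a factor of 17.06.

For each particle, the minimum momentum uncertainty is Δp_min = ℏ/(2Δx):

Particle A: Δp_A = ℏ/(2×5.400e-10 m) = 9.765e-26 kg·m/s
Particle B: Δp_B = ℏ/(2×9.210e-09 m) = 5.725e-27 kg·m/s

Ratio: Δp_A/Δp_B = 17.06

Since Δp_min ∝ 1/Δx, the particle with smaller position uncertainty (A) has larger momentum uncertainty.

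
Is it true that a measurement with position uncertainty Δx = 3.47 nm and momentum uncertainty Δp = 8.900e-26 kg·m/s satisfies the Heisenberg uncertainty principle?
Yes, it satisfies the uncertainty principle.

Calculate the product ΔxΔp:
ΔxΔp = (3.470e-09 m) × (8.900e-26 kg·m/s)
ΔxΔp = 3.088e-34 J·s

Compare to the minimum allowed value ℏ/2:
ℏ/2 = 5.273e-35 J·s

Since ΔxΔp = 3.088e-34 J·s ≥ 5.273e-35 J·s = ℏ/2,
the measurement satisfies the uncertainty principle.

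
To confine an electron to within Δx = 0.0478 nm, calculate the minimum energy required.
4.169 eV

Localizing a particle requires giving it sufficient momentum uncertainty:

1. From uncertainty principle: Δp ≥ ℏ/(2Δx)
   Δp_min = (1.055e-34 J·s) / (2 × 4.780e-11 m)
   Δp_min = 1.103e-24 kg·m/s

2. This momentum uncertainty corresponds to kinetic energy:
   KE ≈ (Δp)²/(2m) = (1.103e-24)²/(2 × 9.109e-31 kg)
   KE = 6.679e-19 J = 4.169 eV

Tighter localization requires more energy.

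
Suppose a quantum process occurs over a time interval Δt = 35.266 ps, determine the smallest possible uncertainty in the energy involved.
9.332 μeV

Using the energy-time uncertainty principle:
ΔEΔt ≥ ℏ/2

The minimum uncertainty in energy is:
ΔE_min = ℏ/(2Δt)
ΔE_min = (1.055e-34 J·s) / (2 × 3.527e-11 s)
ΔE_min = 1.495e-24 J = 9.332 μeV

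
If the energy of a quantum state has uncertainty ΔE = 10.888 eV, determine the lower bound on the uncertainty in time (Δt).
30.226 as

Using the energy-time uncertainty principle:
ΔEΔt ≥ ℏ/2

The minimum uncertainty in time is:
Δt_min = ℏ/(2ΔE)
Δt_min = (1.055e-34 J·s) / (2 × 1.744e-18 J)
Δt_min = 3.023e-17 s = 30.226 as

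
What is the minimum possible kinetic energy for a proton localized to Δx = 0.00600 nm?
144.096 meV

Localizing a particle requires giving it sufficient momentum uncertainty:

1. From uncertainty principle: Δp ≥ ℏ/(2Δx)
   Δp_min = (1.055e-34 J·s) / (2 × 6.000e-12 m)
   Δp_min = 8.788e-24 kg·m/s

2. This momentum uncertainty corresponds to kinetic energy:
   KE ≈ (Δp)²/(2m) = (8.788e-24)²/(2 × 1.673e-27 kg)
   KE = 2.309e-20 J = 144.096 meV

Tighter localization requires more energy.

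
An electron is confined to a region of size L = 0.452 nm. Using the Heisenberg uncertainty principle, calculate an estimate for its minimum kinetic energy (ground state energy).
46.621 meV

Using the uncertainty principle to estimate ground state energy:

1. The position uncertainty is approximately the confinement size:
   Δx ≈ L = 4.520e-10 m

2. From ΔxΔp ≥ ℏ/2, the minimum momentum uncertainty is:
   Δp ≈ ℏ/(2L) = 1.167e-25 kg·m/s

3. The kinetic energy is approximately:
   KE ≈ (Δp)²/(2m) = (1.167e-25)²/(2 × 9.109e-31 kg)
   KE ≈ 7.470e-21 J = 46.621 meV

This is an order-of-magnitude estimate of the ground state energy.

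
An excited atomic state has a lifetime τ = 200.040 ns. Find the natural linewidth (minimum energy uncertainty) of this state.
1.645 neV

Using the energy-time uncertainty principle:
ΔEΔt ≥ ℏ/2

The lifetime τ represents the time uncertainty Δt.
The natural linewidth (minimum energy uncertainty) is:

ΔE = ℏ/(2τ)
ΔE = (1.055e-34 J·s) / (2 × 2.000e-07 s)
ΔE = 2.636e-28 J = 1.645 neV

This natural linewidth limits the precision of spectroscopic measurements.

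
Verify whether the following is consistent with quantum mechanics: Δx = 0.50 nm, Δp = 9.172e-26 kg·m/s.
No, it violates the uncertainty principle (impossible measurement).

Calculate the product ΔxΔp:
ΔxΔp = (5.000e-10 m) × (9.172e-26 kg·m/s)
ΔxΔp = 4.586e-35 J·s

Compare to the minimum allowed value ℏ/2:
ℏ/2 = 5.273e-35 J·s

Since ΔxΔp = 4.586e-35 J·s < 5.273e-35 J·s = ℏ/2,
the measurement violates the uncertainty principle.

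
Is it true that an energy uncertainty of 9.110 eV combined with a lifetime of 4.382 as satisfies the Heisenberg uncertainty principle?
No, it violates the uncertainty relation.

Calculate the product ΔEΔt:
ΔE = 9.110 eV = 1.460e-18 J
ΔEΔt = (1.460e-18 J) × (4.382e-18 s)
ΔEΔt = 6.396e-36 J·s

Compare to the minimum allowed value ℏ/2:
ℏ/2 = 5.273e-35 J·s

Since ΔEΔt = 6.396e-36 J·s < 5.273e-35 J·s = ℏ/2,
this violates the uncertainty relation.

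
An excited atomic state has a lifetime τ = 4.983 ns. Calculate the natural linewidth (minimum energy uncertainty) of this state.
66.046 neV

Using the energy-time uncertainty principle:
ΔEΔt ≥ ℏ/2

The lifetime τ represents the time uncertainty Δt.
The natural linewidth (minimum energy uncertainty) is:

ΔE = ℏ/(2τ)
ΔE = (1.055e-34 J·s) / (2 × 4.983e-09 s)
ΔE = 1.058e-26 J = 66.046 neV

This natural linewidth limits the precision of spectroscopic measurements.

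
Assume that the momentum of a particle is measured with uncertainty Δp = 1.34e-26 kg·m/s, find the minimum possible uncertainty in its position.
3.935 nm

Using the Heisenberg uncertainty principle:
ΔxΔp ≥ ℏ/2

The minimum uncertainty in position is:
Δx_min = ℏ/(2Δp)
Δx_min = (1.055e-34 J·s) / (2 × 1.340e-26 kg·m/s)
Δx_min = 3.935e-09 m = 3.935 nm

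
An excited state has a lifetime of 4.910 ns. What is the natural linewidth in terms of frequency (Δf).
16.207 MHz

Using the energy-time uncertainty principle and E = hf:
ΔEΔt ≥ ℏ/2
hΔf·Δt ≥ ℏ/2

The minimum frequency uncertainty is:
Δf = ℏ/(2hτ) = 1/(4πτ)
Δf = 1/(4π × 4.910e-09 s)
Δf = 1.621e+07 Hz = 16.207 MHz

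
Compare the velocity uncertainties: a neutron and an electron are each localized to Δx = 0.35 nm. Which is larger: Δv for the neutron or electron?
The electron has the larger minimum velocity uncertainty, by a ratio of 1838.7.

For both particles, Δp_min = ℏ/(2Δx) = 1.507e-25 kg·m/s (same for both).

The velocity uncertainty is Δv = Δp/m:
- neutron: Δv = 1.507e-25 / 1.675e-27 = 8.995e+01 m/s = 89.946 m/s
- electron: Δv = 1.507e-25 / 9.109e-31 = 1.654e+05 m/s = 165.382 km/s

Ratio: 1.654e+05 / 8.995e+01 = 1838.7

The lighter particle has larger velocity uncertainty because Δv ∝ 1/m.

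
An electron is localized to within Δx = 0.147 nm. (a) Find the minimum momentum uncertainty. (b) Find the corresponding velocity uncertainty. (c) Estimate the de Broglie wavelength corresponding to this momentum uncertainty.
(a) Δp_min = 3.587 × 10^-25 kg·m/s
(b) Δv_min = 393.767 km/s
(c) λ_dB = 1.847 nm

Step-by-step:

(a) From the uncertainty principle:
Δp_min = ℏ/(2Δx) = (1.055e-34 J·s)/(2 × 1.470e-10 m) = 3.587e-25 kg·m/s

(b) The velocity uncertainty:
Δv = Δp/m = (3.587e-25 kg·m/s)/(9.109e-31 kg) = 3.938e+05 m/s = 393.767 km/s

(c) The de Broglie wavelength for this momentum:
λ = h/p = (6.626e-34 J·s)/(3.587e-25 kg·m/s) = 1.847e-09 m = 1.847 nm

Note: The de Broglie wavelength is comparable to the localization size, as expected from wave-particle duality.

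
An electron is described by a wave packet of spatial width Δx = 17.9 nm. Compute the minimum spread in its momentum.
2.946 × 10^-27 kg·m/s

For a wave packet, the spatial width Δx and momentum spread Δp are related by the uncertainty principle:
ΔxΔp ≥ ℏ/2

The minimum momentum spread is:
Δp_min = ℏ/(2Δx)
Δp_min = (1.055e-34 J·s) / (2 × 1.790e-08 m)
Δp_min = 2.946e-27 kg·m/s

A wave packet cannot have both a well-defined position and well-defined momentum.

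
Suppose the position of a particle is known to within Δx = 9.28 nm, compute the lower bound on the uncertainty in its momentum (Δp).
5.682 × 10^-27 kg·m/s

Using the Heisenberg uncertainty principle:
ΔxΔp ≥ ℏ/2

The minimum uncertainty in momentum is:
Δp_min = ℏ/(2Δx)
Δp_min = (1.055e-34 J·s) / (2 × 9.280e-09 m)
Δp_min = 5.682e-27 kg·m/s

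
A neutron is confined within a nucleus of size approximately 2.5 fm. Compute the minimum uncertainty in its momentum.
2.109 × 10^-20 kg·m/s

Using the Heisenberg uncertainty principle:
ΔxΔp ≥ ℏ/2

With Δx ≈ L = 2.500e-15 m (the confinement size):
Δp_min = ℏ/(2Δx)
Δp_min = (1.055e-34 J·s) / (2 × 2.500e-15 m)
Δp_min = 2.109e-20 kg·m/s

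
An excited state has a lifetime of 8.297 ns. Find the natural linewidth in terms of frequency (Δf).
9.591 MHz

Using the energy-time uncertainty principle and E = hf:
ΔEΔt ≥ ℏ/2
hΔf·Δt ≥ ℏ/2

The minimum frequency uncertainty is:
Δf = ℏ/(2hτ) = 1/(4πτ)
Δf = 1/(4π × 8.297e-09 s)
Δf = 9.591e+06 Hz = 9.591 MHz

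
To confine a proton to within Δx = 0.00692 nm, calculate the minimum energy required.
108.328 meV

Localizing a particle requires giving it sufficient momentum uncertainty:

1. From uncertainty principle: Δp ≥ ℏ/(2Δx)
   Δp_min = (1.055e-34 J·s) / (2 × 6.920e-12 m)
   Δp_min = 7.620e-24 kg·m/s

2. This momentum uncertainty corresponds to kinetic energy:
   KE ≈ (Δp)²/(2m) = (7.620e-24)²/(2 × 1.673e-27 kg)
   KE = 1.736e-20 J = 108.328 meV

Tighter localization requires more energy.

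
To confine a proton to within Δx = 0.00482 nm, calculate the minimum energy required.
223.285 meV

Localizing a particle requires giving it sufficient momentum uncertainty:

1. From uncertainty principle: Δp ≥ ℏ/(2Δx)
   Δp_min = (1.055e-34 J·s) / (2 × 4.820e-12 m)
   Δp_min = 1.094e-23 kg·m/s

2. This momentum uncertainty corresponds to kinetic energy:
   KE ≈ (Δp)²/(2m) = (1.094e-23)²/(2 × 1.673e-27 kg)
   KE = 3.577e-20 J = 223.285 meV

Tighter localization requires more energy.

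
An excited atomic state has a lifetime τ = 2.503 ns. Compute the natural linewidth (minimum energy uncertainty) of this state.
131.485 neV

Using the energy-time uncertainty principle:
ΔEΔt ≥ ℏ/2

The lifetime τ represents the time uncertainty Δt.
The natural linewidth (minimum energy uncertainty) is:

ΔE = ℏ/(2τ)
ΔE = (1.055e-34 J·s) / (2 × 2.503e-09 s)
ΔE = 2.107e-26 J = 131.485 neV

This natural linewidth limits the precision of spectroscopic measurements.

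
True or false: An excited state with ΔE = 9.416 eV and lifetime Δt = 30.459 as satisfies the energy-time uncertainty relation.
No, it violates the uncertainty relation.

Calculate the product ΔEΔt:
ΔE = 9.416 eV = 1.509e-18 J
ΔEΔt = (1.509e-18 J) × (3.046e-17 s)
ΔEΔt = 4.595e-35 J·s

Compare to the minimum allowed value ℏ/2:
ℏ/2 = 5.273e-35 J·s

Since ΔEΔt = 4.595e-35 J·s < 5.273e-35 J·s = ℏ/2,
this violates the uncertainty relation.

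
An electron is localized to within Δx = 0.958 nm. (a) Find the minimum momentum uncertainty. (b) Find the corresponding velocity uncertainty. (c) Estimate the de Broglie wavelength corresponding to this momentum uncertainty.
(a) Δp_min = 5.504 × 10^-26 kg·m/s
(b) Δv_min = 60.422 km/s
(c) λ_dB = 12.039 nm

Step-by-step:

(a) From the uncertainty principle:
Δp_min = ℏ/(2Δx) = (1.055e-34 J·s)/(2 × 9.580e-10 m) = 5.504e-26 kg·m/s

(b) The velocity uncertainty:
Δv = Δp/m = (5.504e-26 kg·m/s)/(9.109e-31 kg) = 6.042e+04 m/s = 60.422 km/s

(c) The de Broglie wavelength for this momentum:
λ = h/p = (6.626e-34 J·s)/(5.504e-26 kg·m/s) = 1.204e-08 m = 12.039 nm

Note: The de Broglie wavelength is comparable to the localization size, as expected from wave-particle duality.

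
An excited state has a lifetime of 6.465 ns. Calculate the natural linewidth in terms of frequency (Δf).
12.309 MHz

Using the energy-time uncertainty principle and E = hf:
ΔEΔt ≥ ℏ/2
hΔf·Δt ≥ ℏ/2

The minimum frequency uncertainty is:
Δf = ℏ/(2hτ) = 1/(4πτ)
Δf = 1/(4π × 6.465e-09 s)
Δf = 1.231e+07 Hz = 12.309 MHz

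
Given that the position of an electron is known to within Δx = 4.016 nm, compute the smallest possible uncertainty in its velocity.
14.413 km/s

Using the Heisenberg uncertainty principle and Δp = mΔv:
ΔxΔp ≥ ℏ/2
Δx(mΔv) ≥ ℏ/2

The minimum uncertainty in velocity is:
Δv_min = ℏ/(2mΔx)
Δv_min = (1.055e-34 J·s) / (2 × 9.109e-31 kg × 4.016e-09 m)
Δv_min = 1.441e+04 m/s = 14.413 km/s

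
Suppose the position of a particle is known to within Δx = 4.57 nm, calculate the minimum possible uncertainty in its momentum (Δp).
1.154 × 10^-26 kg·m/s

Using the Heisenberg uncertainty principle:
ΔxΔp ≥ ℏ/2

The minimum uncertainty in momentum is:
Δp_min = ℏ/(2Δx)
Δp_min = (1.055e-34 J·s) / (2 × 4.570e-09 m)
Δp_min = 1.154e-26 kg·m/s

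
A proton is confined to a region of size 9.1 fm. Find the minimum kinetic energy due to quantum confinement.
62.643 keV

Using the uncertainty principle:

1. Position uncertainty: Δx ≈ 9.100e-15 m
2. Minimum momentum uncertainty: Δp = ℏ/(2Δx) = 5.794e-21 kg·m/s
3. Minimum kinetic energy:
   KE = (Δp)²/(2m) = (5.794e-21)²/(2 × 1.673e-27 kg)
   KE = 1.004e-14 J = 62.643 keV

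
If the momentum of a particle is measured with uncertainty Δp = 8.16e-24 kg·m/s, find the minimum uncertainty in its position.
6.462 pm

Using the Heisenberg uncertainty principle:
ΔxΔp ≥ ℏ/2

The minimum uncertainty in position is:
Δx_min = ℏ/(2Δp)
Δx_min = (1.055e-34 J·s) / (2 × 8.160e-24 kg·m/s)
Δx_min = 6.462e-12 m = 6.462 pm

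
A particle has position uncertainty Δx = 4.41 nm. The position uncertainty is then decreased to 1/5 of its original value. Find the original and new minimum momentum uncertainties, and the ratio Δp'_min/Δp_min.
Original Δp_min = 1.196 × 10^-26 kg·m/s; new Δp'_min = 5.978 × 10^-26 kg·m/s; ratio Δp'_min/Δp_min = 5.

From the uncertainty principle ΔxΔp ≥ ℏ/2, the minimum momentum uncertainty is Δp_min = ℏ/(2Δx).

Original (Δx = 4.41 nm = 4.410e-09 m):
Δp_min = (1.055e-34 J·s)/(2 × 4.410e-09 m) = 1.196e-26 kg·m/s

When Δx → (1/5)Δx:
Δp'_min = ℏ/(2 × (1/5)Δx) = 5 × ℏ/(2Δx) = 5 × Δp_min
Δp'_min = 5 × 1.196e-26 kg·m/s = 5.978e-26 kg·m/s

Since Δp_min ∝ 1/Δx, when Δx is decreased to 1/5 of its original value, Δp_min increases to 5 times its original value.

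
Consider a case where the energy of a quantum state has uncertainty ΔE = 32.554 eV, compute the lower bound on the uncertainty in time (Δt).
10.110 as

Using the energy-time uncertainty principle:
ΔEΔt ≥ ℏ/2

The minimum uncertainty in time is:
Δt_min = ℏ/(2ΔE)
Δt_min = (1.055e-34 J·s) / (2 × 5.216e-18 J)
Δt_min = 1.011e-17 s = 10.110 as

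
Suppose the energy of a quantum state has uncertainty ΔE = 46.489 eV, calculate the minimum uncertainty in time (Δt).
7.079 as

Using the energy-time uncertainty principle:
ΔEΔt ≥ ℏ/2

The minimum uncertainty in time is:
Δt_min = ℏ/(2ΔE)
Δt_min = (1.055e-34 J·s) / (2 × 7.448e-18 J)
Δt_min = 7.079e-18 s = 7.079 as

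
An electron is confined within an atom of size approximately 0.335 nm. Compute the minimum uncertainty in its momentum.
1.574 × 10^-25 kg·m/s

Using the Heisenberg uncertainty principle:
ΔxΔp ≥ ℏ/2

With Δx ≈ L = 3.350e-10 m (the confinement size):
Δp_min = ℏ/(2Δx)
Δp_min = (1.055e-34 J·s) / (2 × 3.350e-10 m)
Δp_min = 1.574e-25 kg·m/s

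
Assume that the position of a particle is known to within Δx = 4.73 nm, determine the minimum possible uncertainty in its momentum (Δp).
1.115 × 10^-26 kg·m/s

Using the Heisenberg uncertainty principle:
ΔxΔp ≥ ℏ/2

The minimum uncertainty in momentum is:
Δp_min = ℏ/(2Δx)
Δp_min = (1.055e-34 J·s) / (2 × 4.730e-09 m)
Δp_min = 1.115e-26 kg·m/s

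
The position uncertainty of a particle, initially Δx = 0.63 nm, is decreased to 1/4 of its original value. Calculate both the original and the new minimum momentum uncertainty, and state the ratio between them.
Original Δp_min = 8.370 × 10^-26 kg·m/s; new Δp'_min = 3.348 × 10^-25 kg·m/s; ratio Δp'_min/Δp_min = 4.

From the uncertainty principle ΔxΔp ≥ ℏ/2, the minimum momentum uncertainty is Δp_min = ℏ/(2Δx).

Original (Δx = 0.63 nm = 6.300e-10 m):
Δp_min = (1.055e-34 J·s)/(2 × 6.300e-10 m) = 8.370e-26 kg·m/s

When Δx → (1/4)Δx:
Δp'_min = ℏ/(2 × (1/4)Δx) = 4 × ℏ/(2Δx) = 4 × Δp_min
Δp'_min = 4 × 8.370e-26 kg·m/s = 3.348e-25 kg·m/s

Since Δp_min ∝ 1/Δx, when Δx is decreased to 1/4 of its original value, Δp_min increases to 4 times its original value.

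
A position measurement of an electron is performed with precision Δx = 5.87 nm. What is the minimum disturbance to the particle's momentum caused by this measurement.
8.983 × 10^-27 kg·m/s

The uncertainty principle implies that measuring position disturbs momentum:
ΔxΔp ≥ ℏ/2

When we measure position with precision Δx, we necessarily introduce a momentum uncertainty:
Δp ≥ ℏ/(2Δx)
Δp_min = (1.055e-34 J·s) / (2 × 5.870e-09 m)
Δp_min = 8.983e-27 kg·m/s

The more precisely we measure position, the greater the momentum disturbance.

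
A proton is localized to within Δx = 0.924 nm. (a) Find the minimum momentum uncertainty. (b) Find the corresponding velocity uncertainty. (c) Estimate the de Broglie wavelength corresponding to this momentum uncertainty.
(a) Δp_min = 5.707 × 10^-26 kg·m/s
(b) Δv_min = 34.117 m/s
(c) λ_dB = 11.611 nm

Step-by-step:

(a) From the uncertainty principle:
Δp_min = ℏ/(2Δx) = (1.055e-34 J·s)/(2 × 9.240e-10 m) = 5.707e-26 kg·m/s

(b) The velocity uncertainty:
Δv = Δp/m = (5.707e-26 kg·m/s)/(1.673e-27 kg) = 3.412e+01 m/s = 34.117 m/s

(c) The de Broglie wavelength for this momentum:
λ = h/p = (6.626e-34 J·s)/(5.707e-26 kg·m/s) = 1.161e-08 m = 11.611 nm

Note: The de Broglie wavelength is comparable to the localization size, as expected from wave-particle duality.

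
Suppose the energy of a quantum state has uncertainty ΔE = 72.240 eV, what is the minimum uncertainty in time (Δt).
4.556 as

Using the energy-time uncertainty principle:
ΔEΔt ≥ ℏ/2

The minimum uncertainty in time is:
Δt_min = ℏ/(2ΔE)
Δt_min = (1.055e-34 J·s) / (2 × 1.157e-17 J)
Δt_min = 4.556e-18 s = 4.556 as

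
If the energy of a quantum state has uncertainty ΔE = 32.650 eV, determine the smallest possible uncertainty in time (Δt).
10.080 as

Using the energy-time uncertainty principle:
ΔEΔt ≥ ℏ/2

The minimum uncertainty in time is:
Δt_min = ℏ/(2ΔE)
Δt_min = (1.055e-34 J·s) / (2 × 5.231e-18 J)
Δt_min = 1.008e-17 s = 10.080 as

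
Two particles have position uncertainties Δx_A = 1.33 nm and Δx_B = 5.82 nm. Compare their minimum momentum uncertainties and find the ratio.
Particle A has the larger minimum momentum uncertainty, by a factor of 4.38.

For each particle, the minimum momentum uncertainty is Δp_min = ℏ/(2Δx):

Particle A: Δp_A = ℏ/(2×1.330e-09 m) = 3.965e-26 kg·m/s
Particle B: Δp_B = ℏ/(2×5.820e-09 m) = 9.060e-27 kg·m/s

Ratio: Δp_A/Δp_B = 4.38

Since Δp_min ∝ 1/Δx, the particle with smaller position uncertainty (A) has larger momentum uncertainty.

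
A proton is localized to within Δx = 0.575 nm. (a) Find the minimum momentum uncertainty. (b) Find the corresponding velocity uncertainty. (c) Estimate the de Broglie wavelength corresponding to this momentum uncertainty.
(a) Δp_min = 9.170 × 10^-26 kg·m/s
(b) Δv_min = 54.825 m/s
(c) λ_dB = 7.226 nm

Step-by-step:

(a) From the uncertainty principle:
Δp_min = ℏ/(2Δx) = (1.055e-34 J·s)/(2 × 5.750e-10 m) = 9.170e-26 kg·m/s

(b) The velocity uncertainty:
Δv = Δp/m = (9.170e-26 kg·m/s)/(1.673e-27 kg) = 5.483e+01 m/s = 54.825 m/s

(c) The de Broglie wavelength for this momentum:
λ = h/p = (6.626e-34 J·s)/(9.170e-26 kg·m/s) = 7.226e-09 m = 7.226 nm

Note: The de Broglie wavelength is comparable to the localization size, as expected from wave-particle duality.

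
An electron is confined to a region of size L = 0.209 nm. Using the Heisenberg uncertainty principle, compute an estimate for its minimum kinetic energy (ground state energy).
218.057 meV

Using the uncertainty principle to estimate ground state energy:

1. The position uncertainty is approximately the confinement size:
   Δx ≈ L = 2.090e-10 m

2. From ΔxΔp ≥ ℏ/2, the minimum momentum uncertainty is:
   Δp ≈ ℏ/(2L) = 2.523e-25 kg·m/s

3. The kinetic energy is approximately:
   KE ≈ (Δp)²/(2m) = (2.523e-25)²/(2 × 9.109e-31 kg)
   KE ≈ 3.494e-20 J = 218.057 meV

This is an order-of-magnitude estimate of the ground state energy.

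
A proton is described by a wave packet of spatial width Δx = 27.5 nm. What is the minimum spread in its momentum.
1.917 × 10^-27 kg·m/s

For a wave packet, the spatial width Δx and momentum spread Δp are related by the uncertainty principle:
ΔxΔp ≥ ℏ/2

The minimum momentum spread is:
Δp_min = ℏ/(2Δx)
Δp_min = (1.055e-34 J·s) / (2 × 2.750e-08 m)
Δp_min = 1.917e-27 kg·m/s

A wave packet cannot have both a well-defined position and well-defined momentum.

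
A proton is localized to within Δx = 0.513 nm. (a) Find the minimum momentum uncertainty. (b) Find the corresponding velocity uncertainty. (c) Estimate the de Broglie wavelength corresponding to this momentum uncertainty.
(a) Δp_min = 1.028 × 10^-25 kg·m/s
(b) Δv_min = 61.451 m/s
(c) λ_dB = 6.447 nm

Step-by-step:

(a) From the uncertainty principle:
Δp_min = ℏ/(2Δx) = (1.055e-34 J·s)/(2 × 5.130e-10 m) = 1.028e-25 kg·m/s

(b) The velocity uncertainty:
Δv = Δp/m = (1.028e-25 kg·m/s)/(1.673e-27 kg) = 6.145e+01 m/s = 61.451 m/s

(c) The de Broglie wavelength for this momentum:
λ = h/p = (6.626e-34 J·s)/(1.028e-25 kg·m/s) = 6.447e-09 m = 6.447 nm

Note: The de Broglie wavelength is comparable to the localization size, as expected from wave-particle duality.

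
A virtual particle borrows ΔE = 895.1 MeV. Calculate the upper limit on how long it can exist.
3.677 × 10^-25 s

Using the energy-time uncertainty principle:
ΔEΔt ≥ ℏ/2

For a virtual particle borrowing energy ΔE, the maximum lifetime is:
Δt_max = ℏ/(2ΔE)

Converting energy:
ΔE = 895.1 MeV = 1.434e-10 J

Δt_max = (1.055e-34 J·s) / (2 × 1.434e-10 J)
Δt_max = 3.677e-25 s = 3.677 × 10^-25 s

Virtual particles with higher borrowed energy exist for shorter times.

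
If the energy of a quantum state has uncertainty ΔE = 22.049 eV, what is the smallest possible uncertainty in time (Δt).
14.926 as

Using the energy-time uncertainty principle:
ΔEΔt ≥ ℏ/2

The minimum uncertainty in time is:
Δt_min = ℏ/(2ΔE)
Δt_min = (1.055e-34 J·s) / (2 × 3.533e-18 J)
Δt_min = 1.493e-17 s = 14.926 as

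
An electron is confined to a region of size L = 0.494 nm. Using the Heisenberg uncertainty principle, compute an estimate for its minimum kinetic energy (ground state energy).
39.031 meV

Using the uncertainty principle to estimate ground state energy:

1. The position uncertainty is approximately the confinement size:
   Δx ≈ L = 4.940e-10 m

2. From ΔxΔp ≥ ℏ/2, the minimum momentum uncertainty is:
   Δp ≈ ℏ/(2L) = 1.067e-25 kg·m/s

3. The kinetic energy is approximately:
   KE ≈ (Δp)²/(2m) = (1.067e-25)²/(2 × 9.109e-31 kg)
   KE ≈ 6.253e-21 J = 39.031 meV

This is an order-of-magnitude estimate of the ground state energy.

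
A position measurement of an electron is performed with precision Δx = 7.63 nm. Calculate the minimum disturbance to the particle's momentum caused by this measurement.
6.911 × 10^-27 kg·m/s

The uncertainty principle implies that measuring position disturbs momentum:
ΔxΔp ≥ ℏ/2

When we measure position with precision Δx, we necessarily introduce a momentum uncertainty:
Δp ≥ ℏ/(2Δx)
Δp_min = (1.055e-34 J·s) / (2 × 7.630e-09 m)
Δp_min = 6.911e-27 kg·m/s

The more precisely we measure position, the greater the momentum disturbance.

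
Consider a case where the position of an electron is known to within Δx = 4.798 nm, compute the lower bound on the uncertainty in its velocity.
12.064 km/s

Using the Heisenberg uncertainty principle and Δp = mΔv:
ΔxΔp ≥ ℏ/2
Δx(mΔv) ≥ ℏ/2

The minimum uncertainty in velocity is:
Δv_min = ℏ/(2mΔx)
Δv_min = (1.055e-34 J·s) / (2 × 9.109e-31 kg × 4.798e-09 m)
Δv_min = 1.206e+04 m/s = 12.064 km/s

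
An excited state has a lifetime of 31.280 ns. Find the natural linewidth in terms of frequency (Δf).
2.544 MHz

Using the energy-time uncertainty principle and E = hf:
ΔEΔt ≥ ℏ/2
hΔf·Δt ≥ ℏ/2

The minimum frequency uncertainty is:
Δf = ℏ/(2hτ) = 1/(4πτ)
Δf = 1/(4π × 3.128e-08 s)
Δf = 2.544e+06 Hz = 2.544 MHz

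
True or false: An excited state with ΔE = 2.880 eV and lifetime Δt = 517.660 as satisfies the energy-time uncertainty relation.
Yes, it satisfies the uncertainty relation.

Calculate the product ΔEΔt:
ΔE = 2.880 eV = 4.614e-19 J
ΔEΔt = (4.614e-19 J) × (5.177e-16 s)
ΔEΔt = 2.389e-34 J·s

Compare to the minimum allowed value ℏ/2:
ℏ/2 = 5.273e-35 J·s

Since ΔEΔt = 2.389e-34 J·s ≥ 5.273e-35 J·s = ℏ/2,
this satisfies the uncertainty relation.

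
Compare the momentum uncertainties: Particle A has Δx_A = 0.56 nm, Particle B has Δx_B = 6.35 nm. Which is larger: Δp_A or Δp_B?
Particle A has the larger minimum momentum uncertainty, by a factor of 11.34.

For each particle, the minimum momentum uncertainty is Δp_min = ℏ/(2Δx):

Particle A: Δp_A = ℏ/(2×5.600e-10 m) = 9.416e-26 kg·m/s
Particle B: Δp_B = ℏ/(2×6.350e-09 m) = 8.304e-27 kg·m/s

Ratio: Δp_A/Δp_B = 11.34

Since Δp_min ∝ 1/Δx, the particle with smaller position uncertainty (A) has larger momentum uncertainty.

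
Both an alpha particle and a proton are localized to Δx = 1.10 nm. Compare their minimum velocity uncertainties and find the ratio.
The proton has the larger minimum velocity uncertainty, by a ratio of 4.0.

For both particles, Δp_min = ℏ/(2Δx) = 4.794e-26 kg·m/s (same for both).

The velocity uncertainty is Δv = Δp/m:
- alpha particle: Δv = 4.794e-26 / 6.645e-27 = 7.214e+00 m/s = 7.214 m/s
- proton: Δv = 4.794e-26 / 1.673e-27 = 2.866e+01 m/s = 28.659 m/s

Ratio: 2.866e+01 / 7.214e+00 = 4.0

The lighter particle has larger velocity uncertainty because Δv ∝ 1/m.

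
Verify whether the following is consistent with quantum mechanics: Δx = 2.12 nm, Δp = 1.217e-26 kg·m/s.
No, it violates the uncertainty principle (impossible measurement).

Calculate the product ΔxΔp:
ΔxΔp = (2.120e-09 m) × (1.217e-26 kg·m/s)
ΔxΔp = 2.580e-35 J·s

Compare to the minimum allowed value ℏ/2:
ℏ/2 = 5.273e-35 J·s

Since ΔxΔp = 2.580e-35 J·s < 5.273e-35 J·s = ℏ/2,
the measurement violates the uncertainty principle.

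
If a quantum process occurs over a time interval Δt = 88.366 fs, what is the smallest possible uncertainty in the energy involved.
3.724 meV

Using the energy-time uncertainty principle:
ΔEΔt ≥ ℏ/2

The minimum uncertainty in energy is:
ΔE_min = ℏ/(2Δt)
ΔE_min = (1.055e-34 J·s) / (2 × 8.837e-14 s)
ΔE_min = 5.967e-22 J = 3.724 meV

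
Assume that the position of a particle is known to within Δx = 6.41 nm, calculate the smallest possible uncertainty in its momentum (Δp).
8.226 × 10^-27 kg·m/s

Using the Heisenberg uncertainty principle:
ΔxΔp ≥ ℏ/2

The minimum uncertainty in momentum is:
Δp_min = ℏ/(2Δx)
Δp_min = (1.055e-34 J·s) / (2 × 6.410e-09 m)
Δp_min = 8.226e-27 kg·m/s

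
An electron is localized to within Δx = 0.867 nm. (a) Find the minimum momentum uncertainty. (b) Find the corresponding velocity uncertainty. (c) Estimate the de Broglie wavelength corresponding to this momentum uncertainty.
(a) Δp_min = 6.082 × 10^-26 kg·m/s
(b) Δv_min = 66.763 km/s
(c) λ_dB = 10.895 nm

Step-by-step:

(a) From the uncertainty principle:
Δp_min = ℏ/(2Δx) = (1.055e-34 J·s)/(2 × 8.670e-10 m) = 6.082e-26 kg·m/s

(b) The velocity uncertainty:
Δv = Δp/m = (6.082e-26 kg·m/s)/(9.109e-31 kg) = 6.676e+04 m/s = 66.763 km/s

(c) The de Broglie wavelength for this momentum:
λ = h/p = (6.626e-34 J·s)/(6.082e-26 kg·m/s) = 1.090e-08 m = 10.895 nm

Note: The de Broglie wavelength is comparable to the localization size, as expected from wave-particle duality.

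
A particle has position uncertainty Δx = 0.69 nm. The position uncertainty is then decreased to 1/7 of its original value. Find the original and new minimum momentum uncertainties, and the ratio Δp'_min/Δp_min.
Original Δp_min = 7.642 × 10^-26 kg·m/s; new Δp'_min = 5.349 × 10^-25 kg·m/s; ratio Δp'_min/Δp_min = 7.

From the uncertainty principle ΔxΔp ≥ ℏ/2, the minimum momentum uncertainty is Δp_min = ℏ/(2Δx).

Original (Δx = 0.69 nm = 6.900e-10 m):
Δp_min = (1.055e-34 J·s)/(2 × 6.900e-10 m) = 7.642e-26 kg·m/s

When Δx → (1/7)Δx:
Δp'_min = ℏ/(2 × (1/7)Δx) = 7 × ℏ/(2Δx) = 7 × Δp_min
Δp'_min = 7 × 7.642e-26 kg·m/s = 5.349e-25 kg·m/s

Since Δp_min ∝ 1/Δx, when Δx is decreased to 1/7 of its original value, Δp_min increases to 7 times its original value.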